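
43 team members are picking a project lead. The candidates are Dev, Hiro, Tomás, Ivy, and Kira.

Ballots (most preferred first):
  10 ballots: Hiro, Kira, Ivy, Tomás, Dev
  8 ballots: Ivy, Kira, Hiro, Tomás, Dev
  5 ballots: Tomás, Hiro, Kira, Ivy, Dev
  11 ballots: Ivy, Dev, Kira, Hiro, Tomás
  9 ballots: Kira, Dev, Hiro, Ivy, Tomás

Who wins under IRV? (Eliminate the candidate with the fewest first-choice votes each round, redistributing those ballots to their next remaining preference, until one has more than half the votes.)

Round 1: Dev 0, Hiro 10, Tomás 5, Ivy 19, Kira 9. Dev eliminated.
Round 2: Hiro 10, Tomás 5, Ivy 19, Kira 9. Tomás eliminated.
Round 3: Hiro 15, Ivy 19, Kira 9. Kira eliminated.
Round 4: Hiro 24, Ivy 19. Hiro has a majority (≥22).

Hiro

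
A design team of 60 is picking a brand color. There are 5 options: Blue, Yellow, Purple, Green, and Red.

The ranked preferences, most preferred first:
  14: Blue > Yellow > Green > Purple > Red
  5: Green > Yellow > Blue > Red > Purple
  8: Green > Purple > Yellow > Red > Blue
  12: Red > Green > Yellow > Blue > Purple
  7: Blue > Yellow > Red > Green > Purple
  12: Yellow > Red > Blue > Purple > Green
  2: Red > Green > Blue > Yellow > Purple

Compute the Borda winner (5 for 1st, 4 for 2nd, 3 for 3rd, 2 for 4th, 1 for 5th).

Yellow

Blue: 14×5 + 5×3 + 8×1 + 12×2 + 7×5 + 12×3 + 2×3 = 194
Yellow: 14×4 + 5×4 + 8×3 + 12×3 + 7×4 + 12×5 + 2×2 = 228
Purple: 14×2 + 5×1 + 8×4 + 12×1 + 7×1 + 12×2 + 2×1 = 110
Green: 14×3 + 5×5 + 8×5 + 12×4 + 7×2 + 12×1 + 2×4 = 189
Red: 14×1 + 5×2 + 8×2 + 12×5 + 7×3 + 12×4 + 2×5 = 179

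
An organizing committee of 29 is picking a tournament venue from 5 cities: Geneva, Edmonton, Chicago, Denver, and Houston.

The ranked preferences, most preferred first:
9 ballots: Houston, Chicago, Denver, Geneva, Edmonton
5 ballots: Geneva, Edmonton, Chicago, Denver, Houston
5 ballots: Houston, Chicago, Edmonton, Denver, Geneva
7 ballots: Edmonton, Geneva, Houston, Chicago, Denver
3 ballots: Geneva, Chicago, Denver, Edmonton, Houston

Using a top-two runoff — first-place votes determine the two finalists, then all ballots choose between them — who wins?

Geneva

Round 1 first-place votes: Geneva 8, Edmonton 7, Chicago 0, Denver 0, Houston 14. Houston and Geneva advance.
Runoff: Houston is ranked above Geneva on 14 ballots, Geneva above Houston on 15.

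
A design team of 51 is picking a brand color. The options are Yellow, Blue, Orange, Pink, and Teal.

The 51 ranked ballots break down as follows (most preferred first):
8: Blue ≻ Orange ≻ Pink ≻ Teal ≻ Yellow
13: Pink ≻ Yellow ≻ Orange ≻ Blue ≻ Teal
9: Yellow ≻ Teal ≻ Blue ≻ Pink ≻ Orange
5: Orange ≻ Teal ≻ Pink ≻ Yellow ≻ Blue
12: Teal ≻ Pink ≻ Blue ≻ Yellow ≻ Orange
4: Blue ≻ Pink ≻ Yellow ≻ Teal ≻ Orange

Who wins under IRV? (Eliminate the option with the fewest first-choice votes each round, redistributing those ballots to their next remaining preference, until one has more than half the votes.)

Round 1: Yellow 9, Blue 12, Orange 5, Pink 13, Teal 12. Orange eliminated.
Round 2: Yellow 9, Blue 12, Pink 13, Teal 17. Yellow eliminated.
Round 3: Blue 12, Pink 13, Teal 26. Teal has a majority (≥26).

Teal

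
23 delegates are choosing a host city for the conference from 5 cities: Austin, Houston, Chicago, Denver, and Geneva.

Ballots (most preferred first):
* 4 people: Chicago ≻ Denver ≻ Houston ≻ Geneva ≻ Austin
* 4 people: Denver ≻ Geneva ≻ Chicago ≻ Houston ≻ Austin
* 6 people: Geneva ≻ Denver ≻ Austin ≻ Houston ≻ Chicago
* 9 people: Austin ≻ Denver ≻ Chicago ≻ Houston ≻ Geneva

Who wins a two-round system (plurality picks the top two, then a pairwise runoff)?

Round 1 first-place votes: Austin 9, Houston 0, Chicago 4, Denver 4, Geneva 6. Austin and Geneva advance.
Runoff: Austin is ranked above Geneva on 9 ballots, Geneva above Austin on 14.

Geneva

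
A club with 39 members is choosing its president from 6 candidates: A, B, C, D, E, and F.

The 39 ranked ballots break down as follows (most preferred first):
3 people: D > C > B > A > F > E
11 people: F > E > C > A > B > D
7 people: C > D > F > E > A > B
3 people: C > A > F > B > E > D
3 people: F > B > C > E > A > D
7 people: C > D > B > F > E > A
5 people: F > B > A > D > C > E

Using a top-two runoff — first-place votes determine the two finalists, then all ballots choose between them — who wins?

C

Round 1 first-place votes: A 0, B 0, C 17, D 3, E 0, F 19. F and C advance.
Runoff: F is ranked above C on 19 ballots, C above F on 20.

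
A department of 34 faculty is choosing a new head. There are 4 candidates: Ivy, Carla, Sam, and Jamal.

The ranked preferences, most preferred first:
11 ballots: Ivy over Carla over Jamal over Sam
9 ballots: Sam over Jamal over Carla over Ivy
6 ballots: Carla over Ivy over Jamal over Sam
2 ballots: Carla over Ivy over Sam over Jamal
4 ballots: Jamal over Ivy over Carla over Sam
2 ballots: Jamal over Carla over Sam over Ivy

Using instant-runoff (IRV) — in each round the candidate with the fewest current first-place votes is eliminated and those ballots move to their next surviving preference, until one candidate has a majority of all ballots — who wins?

Round 1: Ivy 11, Carla 8, Sam 9, Jamal 6. Jamal eliminated.
Round 2: Ivy 15, Carla 10, Sam 9. Sam eliminated.
Round 3: Ivy 15, Carla 19. Carla has a majority (≥18).

Carla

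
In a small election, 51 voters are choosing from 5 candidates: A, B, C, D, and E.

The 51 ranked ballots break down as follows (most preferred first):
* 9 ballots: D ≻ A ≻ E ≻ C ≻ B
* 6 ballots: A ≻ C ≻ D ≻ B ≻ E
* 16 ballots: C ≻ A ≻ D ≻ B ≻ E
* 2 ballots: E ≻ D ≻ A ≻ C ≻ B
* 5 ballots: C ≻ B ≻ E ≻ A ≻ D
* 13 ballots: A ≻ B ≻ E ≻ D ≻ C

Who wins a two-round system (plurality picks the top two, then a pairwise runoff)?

Round 1 first-place votes: A 19, B 0, C 21, D 9, E 2. C and A advance.
Runoff: C is ranked above A on 21 ballots, A above C on 30.

A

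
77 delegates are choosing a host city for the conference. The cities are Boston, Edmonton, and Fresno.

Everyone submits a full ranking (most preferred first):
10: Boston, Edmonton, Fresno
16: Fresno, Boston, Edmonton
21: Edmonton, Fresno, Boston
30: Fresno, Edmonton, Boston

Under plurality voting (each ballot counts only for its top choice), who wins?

First-place votes: Boston 10, Edmonton 21, Fresno 46.

Fresno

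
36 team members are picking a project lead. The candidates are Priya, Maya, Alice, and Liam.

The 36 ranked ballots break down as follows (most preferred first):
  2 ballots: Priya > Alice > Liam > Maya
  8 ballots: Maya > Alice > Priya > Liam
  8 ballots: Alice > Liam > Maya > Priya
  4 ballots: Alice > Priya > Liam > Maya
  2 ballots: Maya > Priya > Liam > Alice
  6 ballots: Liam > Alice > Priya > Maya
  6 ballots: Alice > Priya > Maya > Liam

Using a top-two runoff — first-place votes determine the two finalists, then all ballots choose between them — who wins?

Round 1 first-place votes: Priya 2, Maya 10, Alice 18, Liam 6. Alice and Maya advance.
Runoff: Alice is ranked above Maya on 26 ballots, Maya above Alice on 10.

Alice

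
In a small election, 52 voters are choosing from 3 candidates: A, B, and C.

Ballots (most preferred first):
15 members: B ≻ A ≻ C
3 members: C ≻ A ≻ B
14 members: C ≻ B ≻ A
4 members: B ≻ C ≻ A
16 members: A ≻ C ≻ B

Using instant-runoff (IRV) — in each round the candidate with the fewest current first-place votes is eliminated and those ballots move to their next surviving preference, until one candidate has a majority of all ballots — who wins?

Round 1: A 16, B 19, C 17. A eliminated.
Round 2: B 19, C 33. C has a majority (≥27).

C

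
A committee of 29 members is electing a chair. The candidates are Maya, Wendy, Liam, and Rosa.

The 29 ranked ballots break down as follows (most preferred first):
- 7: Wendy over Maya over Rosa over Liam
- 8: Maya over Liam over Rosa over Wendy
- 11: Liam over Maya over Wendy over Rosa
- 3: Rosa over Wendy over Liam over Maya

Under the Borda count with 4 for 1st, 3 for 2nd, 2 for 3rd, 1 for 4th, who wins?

Maya: 7×3 + 8×4 + 11×3 + 3×1 = 89
Wendy: 7×4 + 8×1 + 11×2 + 3×3 = 67
Liam: 7×1 + 8×3 + 11×4 + 3×2 = 81
Rosa: 7×2 + 8×2 + 11×1 + 3×4 = 53

Maya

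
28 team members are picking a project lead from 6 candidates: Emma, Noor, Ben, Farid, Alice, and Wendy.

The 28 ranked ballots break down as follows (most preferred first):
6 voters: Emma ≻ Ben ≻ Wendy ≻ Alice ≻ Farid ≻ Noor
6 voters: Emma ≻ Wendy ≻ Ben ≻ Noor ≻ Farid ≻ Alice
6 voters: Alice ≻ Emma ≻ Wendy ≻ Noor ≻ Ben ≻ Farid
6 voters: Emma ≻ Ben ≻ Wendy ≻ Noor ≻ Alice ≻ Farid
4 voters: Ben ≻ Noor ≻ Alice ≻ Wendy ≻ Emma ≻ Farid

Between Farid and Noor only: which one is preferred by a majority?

Farid is ranked above Noor on 6 ballots; Noor above Farid on 22.

Noor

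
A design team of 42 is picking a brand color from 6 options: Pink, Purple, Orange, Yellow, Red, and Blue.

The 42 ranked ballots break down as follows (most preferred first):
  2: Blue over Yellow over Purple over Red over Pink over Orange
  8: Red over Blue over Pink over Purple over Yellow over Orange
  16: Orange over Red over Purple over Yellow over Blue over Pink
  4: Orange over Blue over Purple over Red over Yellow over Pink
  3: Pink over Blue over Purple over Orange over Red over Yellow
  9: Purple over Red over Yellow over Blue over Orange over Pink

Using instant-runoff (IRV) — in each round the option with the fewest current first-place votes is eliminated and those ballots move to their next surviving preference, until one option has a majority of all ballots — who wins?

Purple

Round 1: Pink 3, Purple 9, Orange 20, Yellow 0, Red 8, Blue 2. Yellow eliminated.
Round 2: Pink 3, Purple 9, Orange 20, Red 8, Blue 2. Blue eliminated.
Round 3: Pink 3, Purple 11, Orange 20, Red 8. Pink eliminated.
Round 4: Purple 14, Orange 20, Red 8. Red eliminated.
Round 5: Purple 22, Orange 20. Purple has a majority (≥22).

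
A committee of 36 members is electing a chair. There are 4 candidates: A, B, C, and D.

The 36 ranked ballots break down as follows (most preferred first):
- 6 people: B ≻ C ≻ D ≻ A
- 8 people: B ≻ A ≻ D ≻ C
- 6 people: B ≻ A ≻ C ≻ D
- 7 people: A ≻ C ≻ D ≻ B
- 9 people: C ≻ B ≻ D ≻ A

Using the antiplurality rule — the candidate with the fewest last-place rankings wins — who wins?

Last-place votes: A 15, B 7, C 8, D 6.

D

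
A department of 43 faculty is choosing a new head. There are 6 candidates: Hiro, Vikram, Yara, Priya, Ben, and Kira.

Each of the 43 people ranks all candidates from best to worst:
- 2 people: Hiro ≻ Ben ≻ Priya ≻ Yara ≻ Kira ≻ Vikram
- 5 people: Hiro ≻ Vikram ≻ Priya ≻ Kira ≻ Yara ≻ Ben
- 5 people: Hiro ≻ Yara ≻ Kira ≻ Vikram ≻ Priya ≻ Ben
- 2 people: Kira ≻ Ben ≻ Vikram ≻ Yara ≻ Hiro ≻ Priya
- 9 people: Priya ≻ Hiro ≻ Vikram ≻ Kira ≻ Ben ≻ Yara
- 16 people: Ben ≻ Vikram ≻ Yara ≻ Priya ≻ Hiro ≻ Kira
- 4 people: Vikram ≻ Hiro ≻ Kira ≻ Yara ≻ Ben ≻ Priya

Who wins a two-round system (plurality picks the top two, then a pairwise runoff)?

Hiro

Round 1 first-place votes: Hiro 12, Vikram 4, Yara 0, Priya 9, Ben 16, Kira 2. Ben and Hiro advance.
Runoff: Ben is ranked above Hiro on 18 ballots, Hiro above Ben on 25.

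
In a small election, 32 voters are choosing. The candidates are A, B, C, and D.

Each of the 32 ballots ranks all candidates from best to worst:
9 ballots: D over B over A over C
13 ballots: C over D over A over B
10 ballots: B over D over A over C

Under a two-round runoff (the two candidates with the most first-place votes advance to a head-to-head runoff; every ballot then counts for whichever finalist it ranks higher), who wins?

Round 1 first-place votes: A 0, B 10, C 13, D 9. C and B advance.
Runoff: C is ranked above B on 13 ballots, B above C on 19.

B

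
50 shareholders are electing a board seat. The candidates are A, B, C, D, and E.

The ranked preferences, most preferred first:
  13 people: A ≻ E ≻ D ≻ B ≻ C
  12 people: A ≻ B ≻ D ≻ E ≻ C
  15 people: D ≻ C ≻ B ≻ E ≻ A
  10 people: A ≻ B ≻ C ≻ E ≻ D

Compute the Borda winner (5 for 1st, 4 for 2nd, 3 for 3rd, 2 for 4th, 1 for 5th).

A

A: 13×5 + 12×5 + 15×1 + 10×5 = 190
B: 13×2 + 12×4 + 15×3 + 10×4 = 159
C: 13×1 + 12×1 + 15×4 + 10×3 = 115
D: 13×3 + 12×3 + 15×5 + 10×1 = 160
E: 13×4 + 12×2 + 15×2 + 10×2 = 126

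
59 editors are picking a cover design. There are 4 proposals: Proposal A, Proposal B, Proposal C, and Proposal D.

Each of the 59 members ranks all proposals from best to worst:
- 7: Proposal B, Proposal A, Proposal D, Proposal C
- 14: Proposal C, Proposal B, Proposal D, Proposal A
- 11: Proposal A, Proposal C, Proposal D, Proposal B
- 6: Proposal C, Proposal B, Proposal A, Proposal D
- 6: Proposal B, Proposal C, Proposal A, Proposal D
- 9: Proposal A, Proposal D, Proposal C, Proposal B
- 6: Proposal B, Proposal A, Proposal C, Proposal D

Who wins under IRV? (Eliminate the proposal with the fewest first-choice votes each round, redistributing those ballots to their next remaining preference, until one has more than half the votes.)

Proposal A

Round 1: Proposal A 20, Proposal B 19, Proposal C 20, Proposal D 0. Proposal D eliminated.
Round 2: Proposal A 20, Proposal B 19, Proposal C 20. Proposal B eliminated.
Round 3: Proposal A 33, Proposal C 26. Proposal A has a majority (≥30).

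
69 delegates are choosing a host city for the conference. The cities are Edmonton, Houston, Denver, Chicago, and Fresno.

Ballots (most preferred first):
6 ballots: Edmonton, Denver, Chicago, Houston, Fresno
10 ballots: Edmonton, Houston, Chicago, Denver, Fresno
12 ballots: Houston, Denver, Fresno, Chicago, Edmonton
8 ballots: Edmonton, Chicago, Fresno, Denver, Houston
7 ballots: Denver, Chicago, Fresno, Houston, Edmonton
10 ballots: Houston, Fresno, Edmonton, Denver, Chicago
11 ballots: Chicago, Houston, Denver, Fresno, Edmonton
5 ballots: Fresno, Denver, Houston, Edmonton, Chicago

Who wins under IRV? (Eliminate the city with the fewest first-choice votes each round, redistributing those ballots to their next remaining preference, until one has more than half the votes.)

Round 1: Edmonton 24, Houston 22, Denver 7, Chicago 11, Fresno 5. Fresno eliminated.
Round 2: Edmonton 24, Houston 22, Denver 12, Chicago 11. Chicago eliminated.
Round 3: Edmonton 24, Houston 33, Denver 12. Denver eliminated.
Round 4: Edmonton 24, Houston 45. Houston has a majority (≥35).

Houston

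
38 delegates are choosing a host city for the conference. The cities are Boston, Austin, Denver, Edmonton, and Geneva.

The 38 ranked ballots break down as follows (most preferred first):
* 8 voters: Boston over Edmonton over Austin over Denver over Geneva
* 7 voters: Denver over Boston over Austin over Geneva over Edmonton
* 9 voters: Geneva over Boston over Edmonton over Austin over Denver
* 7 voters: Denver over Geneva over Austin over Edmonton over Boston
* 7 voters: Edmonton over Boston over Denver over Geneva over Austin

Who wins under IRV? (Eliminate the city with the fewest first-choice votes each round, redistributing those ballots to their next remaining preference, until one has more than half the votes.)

Round 1: Boston 8, Austin 0, Denver 14, Edmonton 7, Geneva 9. Austin eliminated.
Round 2: Boston 8, Denver 14, Edmonton 7, Geneva 9. Edmonton eliminated.
Round 3: Boston 15, Denver 14, Geneva 9. Geneva eliminated.
Round 4: Boston 24, Denver 14. Boston has a majority (≥20).

Boston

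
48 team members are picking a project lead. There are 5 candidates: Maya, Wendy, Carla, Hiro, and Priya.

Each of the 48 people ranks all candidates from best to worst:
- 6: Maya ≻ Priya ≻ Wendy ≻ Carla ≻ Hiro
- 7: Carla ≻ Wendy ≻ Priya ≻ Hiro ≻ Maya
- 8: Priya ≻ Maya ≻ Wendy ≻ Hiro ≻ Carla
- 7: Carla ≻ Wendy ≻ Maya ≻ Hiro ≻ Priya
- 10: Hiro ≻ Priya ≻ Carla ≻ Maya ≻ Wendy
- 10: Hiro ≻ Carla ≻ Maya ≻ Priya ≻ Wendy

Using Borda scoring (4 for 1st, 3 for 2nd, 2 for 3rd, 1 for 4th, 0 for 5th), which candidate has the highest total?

Carla

Maya: 6×4 + 7×0 + 8×3 + 7×2 + 10×1 + 10×2 = 92
Wendy: 6×2 + 7×3 + 8×2 + 7×3 + 10×0 + 10×0 = 70
Carla: 6×1 + 7×4 + 8×0 + 7×4 + 10×2 + 10×3 = 112
Hiro: 6×0 + 7×1 + 8×1 + 7×1 + 10×4 + 10×4 = 102
Priya: 6×3 + 7×2 + 8×4 + 7×0 + 10×3 + 10×1 = 104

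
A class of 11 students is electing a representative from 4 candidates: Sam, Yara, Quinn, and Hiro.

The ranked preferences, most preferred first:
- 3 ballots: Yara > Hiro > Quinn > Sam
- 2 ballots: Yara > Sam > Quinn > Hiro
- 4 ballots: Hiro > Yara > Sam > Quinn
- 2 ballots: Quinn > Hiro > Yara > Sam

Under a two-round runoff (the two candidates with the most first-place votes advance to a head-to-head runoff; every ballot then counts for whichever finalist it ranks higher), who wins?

Hiro

Round 1 first-place votes: Sam 0, Yara 5, Quinn 2, Hiro 4. Yara and Hiro advance.
Runoff: Yara is ranked above Hiro on 5 ballots, Hiro above Yara on 6.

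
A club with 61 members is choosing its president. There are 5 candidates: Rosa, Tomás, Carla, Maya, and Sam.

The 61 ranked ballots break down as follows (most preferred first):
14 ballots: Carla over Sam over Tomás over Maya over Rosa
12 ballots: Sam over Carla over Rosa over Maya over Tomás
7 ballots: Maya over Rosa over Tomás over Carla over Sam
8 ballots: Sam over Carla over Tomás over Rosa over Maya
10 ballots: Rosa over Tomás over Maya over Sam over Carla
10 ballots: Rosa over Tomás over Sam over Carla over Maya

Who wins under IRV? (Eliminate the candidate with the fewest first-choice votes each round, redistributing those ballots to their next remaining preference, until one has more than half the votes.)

Sam

Round 1: Rosa 20, Tomás 0, Carla 14, Maya 7, Sam 20. Tomás eliminated.
Round 2: Rosa 20, Carla 14, Maya 7, Sam 20. Maya eliminated.
Round 3: Rosa 27, Carla 14, Sam 20. Carla eliminated.
Round 4: Rosa 27, Sam 34. Sam has a majority (≥31).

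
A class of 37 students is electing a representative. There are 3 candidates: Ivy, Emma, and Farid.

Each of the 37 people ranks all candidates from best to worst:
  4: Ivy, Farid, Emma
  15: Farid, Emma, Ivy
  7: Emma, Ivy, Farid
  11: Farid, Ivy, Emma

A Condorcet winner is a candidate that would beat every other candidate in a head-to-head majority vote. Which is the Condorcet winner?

Farid vs Ivy: 26–11
Farid vs Emma: 30–7
Farid beats every other candidate.

Farid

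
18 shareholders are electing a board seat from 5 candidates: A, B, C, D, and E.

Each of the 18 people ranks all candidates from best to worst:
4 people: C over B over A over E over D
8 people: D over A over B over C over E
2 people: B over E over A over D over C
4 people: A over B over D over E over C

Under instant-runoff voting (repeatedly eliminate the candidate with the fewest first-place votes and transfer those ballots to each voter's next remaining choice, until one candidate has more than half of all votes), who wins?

Round 1: A 4, B 2, C 4, D 8, E 0. E eliminated.
Round 2: A 4, B 2, C 4, D 8. B eliminated.
Round 3: A 6, C 4, D 8. C eliminated.
Round 4: A 10, D 8. A has a majority (≥10).

A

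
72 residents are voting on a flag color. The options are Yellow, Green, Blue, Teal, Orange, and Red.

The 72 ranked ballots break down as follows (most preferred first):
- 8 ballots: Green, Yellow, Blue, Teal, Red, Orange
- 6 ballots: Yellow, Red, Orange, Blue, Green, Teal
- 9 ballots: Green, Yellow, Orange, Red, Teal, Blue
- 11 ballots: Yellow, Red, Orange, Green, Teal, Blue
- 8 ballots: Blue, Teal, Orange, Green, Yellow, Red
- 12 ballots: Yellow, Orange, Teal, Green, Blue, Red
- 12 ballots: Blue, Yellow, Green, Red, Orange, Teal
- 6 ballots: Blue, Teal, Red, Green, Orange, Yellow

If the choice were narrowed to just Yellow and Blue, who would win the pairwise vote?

Yellow

Yellow is ranked above Blue on 46 ballots; Blue above Yellow on 26.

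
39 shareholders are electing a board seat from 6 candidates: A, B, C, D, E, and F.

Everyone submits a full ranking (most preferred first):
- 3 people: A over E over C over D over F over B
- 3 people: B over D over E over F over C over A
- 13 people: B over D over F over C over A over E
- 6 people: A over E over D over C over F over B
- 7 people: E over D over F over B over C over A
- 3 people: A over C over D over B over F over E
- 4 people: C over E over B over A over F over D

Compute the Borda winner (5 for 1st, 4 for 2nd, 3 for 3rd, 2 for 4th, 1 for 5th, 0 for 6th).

A: 3×5 + 3×0 + 13×1 + 6×5 + 7×0 + 3×5 + 4×2 = 81
B: 3×0 + 3×5 + 13×5 + 6×0 + 7×2 + 3×2 + 4×3 = 112
C: 3×3 + 3×1 + 13×2 + 6×2 + 7×1 + 3×4 + 4×5 = 89
D: 3×2 + 3×4 + 13×4 + 6×3 + 7×4 + 3×3 + 4×0 = 125
E: 3×4 + 3×3 + 13×0 + 6×4 + 7×5 + 3×0 + 4×4 = 96
F: 3×1 + 3×2 + 13×3 + 6×1 + 7×3 + 3×1 + 4×1 = 82

D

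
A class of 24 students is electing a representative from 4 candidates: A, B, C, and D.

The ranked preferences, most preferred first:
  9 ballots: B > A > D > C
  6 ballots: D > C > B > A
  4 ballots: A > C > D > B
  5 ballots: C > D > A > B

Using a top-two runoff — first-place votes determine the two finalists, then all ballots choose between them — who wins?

D

Round 1 first-place votes: A 4, B 9, C 5, D 6. B and D advance.
Runoff: B is ranked above D on 9 ballots, D above B on 15.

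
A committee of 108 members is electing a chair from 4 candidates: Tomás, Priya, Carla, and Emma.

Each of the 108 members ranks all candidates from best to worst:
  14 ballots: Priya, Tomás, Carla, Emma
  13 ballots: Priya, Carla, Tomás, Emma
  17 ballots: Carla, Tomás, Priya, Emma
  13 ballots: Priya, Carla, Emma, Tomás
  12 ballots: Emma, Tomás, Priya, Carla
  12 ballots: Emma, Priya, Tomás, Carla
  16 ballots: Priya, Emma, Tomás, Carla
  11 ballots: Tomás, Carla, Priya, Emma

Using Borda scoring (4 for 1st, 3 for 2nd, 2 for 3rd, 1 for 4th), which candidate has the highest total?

Priya

Tomás: 14×3 + 13×2 + 17×3 + 13×1 + 12×3 + 12×2 + 16×2 + 11×4 = 268
Priya: 14×4 + 13×4 + 17×2 + 13×4 + 12×2 + 12×3 + 16×4 + 11×2 = 340
Carla: 14×2 + 13×3 + 17×4 + 13×3 + 12×1 + 12×1 + 16×1 + 11×3 = 247
Emma: 14×1 + 13×1 + 17×1 + 13×2 + 12×4 + 12×4 + 16×3 + 11×1 = 225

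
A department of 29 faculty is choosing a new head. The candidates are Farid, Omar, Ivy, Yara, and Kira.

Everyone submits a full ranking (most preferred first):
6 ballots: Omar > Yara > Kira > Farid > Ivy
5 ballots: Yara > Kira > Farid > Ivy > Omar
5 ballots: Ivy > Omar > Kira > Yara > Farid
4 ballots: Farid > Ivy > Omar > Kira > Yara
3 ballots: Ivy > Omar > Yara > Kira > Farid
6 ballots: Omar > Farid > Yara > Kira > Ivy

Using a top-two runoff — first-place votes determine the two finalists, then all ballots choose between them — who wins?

Round 1 first-place votes: Farid 4, Omar 12, Ivy 8, Yara 5, Kira 0. Omar and Ivy advance.
Runoff: Omar is ranked above Ivy on 12 ballots, Ivy above Omar on 17.

Ivy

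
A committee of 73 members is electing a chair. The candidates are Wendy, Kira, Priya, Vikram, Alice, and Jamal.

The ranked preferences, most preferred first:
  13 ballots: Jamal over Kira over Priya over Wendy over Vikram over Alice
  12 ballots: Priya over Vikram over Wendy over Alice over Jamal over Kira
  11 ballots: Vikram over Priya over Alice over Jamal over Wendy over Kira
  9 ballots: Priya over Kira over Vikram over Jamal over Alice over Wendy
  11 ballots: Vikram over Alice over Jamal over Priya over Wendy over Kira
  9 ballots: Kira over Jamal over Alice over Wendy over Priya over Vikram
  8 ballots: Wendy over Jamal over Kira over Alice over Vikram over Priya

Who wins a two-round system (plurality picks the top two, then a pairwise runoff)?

Priya

Round 1 first-place votes: Wendy 8, Kira 9, Priya 21, Vikram 22, Alice 0, Jamal 13. Vikram and Priya advance.
Runoff: Vikram is ranked above Priya on 30 ballots, Priya above Vikram on 43.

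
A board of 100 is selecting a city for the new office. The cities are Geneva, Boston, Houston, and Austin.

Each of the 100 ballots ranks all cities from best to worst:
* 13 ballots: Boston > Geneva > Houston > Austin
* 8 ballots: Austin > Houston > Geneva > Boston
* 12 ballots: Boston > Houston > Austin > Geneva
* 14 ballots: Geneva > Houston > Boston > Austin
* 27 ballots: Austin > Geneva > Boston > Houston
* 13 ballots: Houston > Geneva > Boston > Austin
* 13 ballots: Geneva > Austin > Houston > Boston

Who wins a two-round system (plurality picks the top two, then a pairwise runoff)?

Round 1 first-place votes: Geneva 27, Boston 25, Houston 13, Austin 35. Austin and Geneva advance.
Runoff: Austin is ranked above Geneva on 47 ballots, Geneva above Austin on 53.

Geneva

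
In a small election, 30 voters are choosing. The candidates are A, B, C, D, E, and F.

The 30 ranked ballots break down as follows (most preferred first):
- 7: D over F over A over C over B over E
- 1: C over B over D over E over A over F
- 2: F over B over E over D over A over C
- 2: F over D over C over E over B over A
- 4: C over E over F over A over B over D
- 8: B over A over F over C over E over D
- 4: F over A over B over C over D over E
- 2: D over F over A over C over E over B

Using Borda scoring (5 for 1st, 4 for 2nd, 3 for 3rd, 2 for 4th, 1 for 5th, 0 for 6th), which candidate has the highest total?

A: 7×3 + 1×1 + 2×1 + 2×0 + 4×2 + 8×4 + 4×4 + 2×3 = 86
B: 7×1 + 1×4 + 2×4 + 2×1 + 4×1 + 8×5 + 4×3 + 2×0 = 77
C: 7×2 + 1×5 + 2×0 + 2×3 + 4×5 + 8×2 + 4×2 + 2×2 = 73
D: 7×5 + 1×3 + 2×2 + 2×4 + 4×0 + 8×0 + 4×1 + 2×5 = 64
E: 7×0 + 1×2 + 2×3 + 2×2 + 4×4 + 8×1 + 4×0 + 2×1 = 38
F: 7×4 + 1×0 + 2×5 + 2×5 + 4×3 + 8×3 + 4×5 + 2×4 = 112

F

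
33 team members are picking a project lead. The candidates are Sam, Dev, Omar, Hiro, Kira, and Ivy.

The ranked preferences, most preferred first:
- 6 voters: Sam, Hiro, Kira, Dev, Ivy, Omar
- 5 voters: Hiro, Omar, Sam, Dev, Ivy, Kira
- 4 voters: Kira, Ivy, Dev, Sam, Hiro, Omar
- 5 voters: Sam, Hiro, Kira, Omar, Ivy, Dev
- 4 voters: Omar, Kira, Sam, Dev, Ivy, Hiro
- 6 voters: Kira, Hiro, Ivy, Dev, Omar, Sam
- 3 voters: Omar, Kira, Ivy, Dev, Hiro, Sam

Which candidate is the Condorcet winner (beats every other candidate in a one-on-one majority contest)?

Kira

Kira vs Sam: 17–16
Kira vs Dev: 28–5
Kira vs Omar: 21–12
Kira vs Hiro: 17–16
Kira vs Ivy: 28–5
Kira beats every other candidate.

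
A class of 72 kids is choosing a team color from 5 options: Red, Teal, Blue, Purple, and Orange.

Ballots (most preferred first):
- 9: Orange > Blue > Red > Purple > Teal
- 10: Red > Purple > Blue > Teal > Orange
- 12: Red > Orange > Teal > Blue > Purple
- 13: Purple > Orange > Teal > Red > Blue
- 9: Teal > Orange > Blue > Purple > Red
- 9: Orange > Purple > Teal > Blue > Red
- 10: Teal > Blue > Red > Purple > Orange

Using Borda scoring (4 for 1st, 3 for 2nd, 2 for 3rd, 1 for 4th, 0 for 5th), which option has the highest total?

Orange

Red: 9×2 + 10×4 + 12×4 + 13×1 + 9×0 + 9×0 + 10×2 = 139
Teal: 9×0 + 10×1 + 12×2 + 13×2 + 9×4 + 9×2 + 10×4 = 154
Blue: 9×3 + 10×2 + 12×1 + 13×0 + 9×2 + 9×1 + 10×3 = 116
Purple: 9×1 + 10×3 + 12×0 + 13×4 + 9×1 + 9×3 + 10×1 = 137
Orange: 9×4 + 10×0 + 12×3 + 13×3 + 9×3 + 9×4 + 10×0 = 174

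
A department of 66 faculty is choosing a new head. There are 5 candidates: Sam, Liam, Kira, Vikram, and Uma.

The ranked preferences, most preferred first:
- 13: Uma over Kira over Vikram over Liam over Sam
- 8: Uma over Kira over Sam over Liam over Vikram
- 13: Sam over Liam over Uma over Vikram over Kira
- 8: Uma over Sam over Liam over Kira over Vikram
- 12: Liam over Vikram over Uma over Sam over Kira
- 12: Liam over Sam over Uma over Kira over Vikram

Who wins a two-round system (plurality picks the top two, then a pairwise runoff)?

Liam

Round 1 first-place votes: Sam 13, Liam 24, Kira 0, Vikram 0, Uma 29. Uma and Liam advance.
Runoff: Uma is ranked above Liam on 29 ballots, Liam above Uma on 37.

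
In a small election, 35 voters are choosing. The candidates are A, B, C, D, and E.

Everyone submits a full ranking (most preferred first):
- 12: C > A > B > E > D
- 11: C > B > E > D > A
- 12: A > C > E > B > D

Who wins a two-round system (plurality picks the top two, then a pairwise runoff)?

Round 1 first-place votes: A 12, B 0, C 23, D 0, E 0. C and A advance.
Runoff: C is ranked above A on 23 ballots, A above C on 12.

C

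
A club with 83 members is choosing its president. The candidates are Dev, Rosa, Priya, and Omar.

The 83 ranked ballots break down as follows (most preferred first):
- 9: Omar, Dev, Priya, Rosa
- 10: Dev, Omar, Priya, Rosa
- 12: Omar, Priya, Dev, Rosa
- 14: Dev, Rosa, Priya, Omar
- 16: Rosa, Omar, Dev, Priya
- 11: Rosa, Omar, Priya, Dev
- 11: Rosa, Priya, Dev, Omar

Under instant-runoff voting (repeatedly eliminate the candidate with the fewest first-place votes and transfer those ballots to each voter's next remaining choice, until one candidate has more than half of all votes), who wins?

Dev

Round 1: Dev 24, Rosa 38, Priya 0, Omar 21. Priya eliminated.
Round 2: Dev 24, Rosa 38, Omar 21. Omar eliminated.
Round 3: Dev 45, Rosa 38. Dev has a majority (≥42).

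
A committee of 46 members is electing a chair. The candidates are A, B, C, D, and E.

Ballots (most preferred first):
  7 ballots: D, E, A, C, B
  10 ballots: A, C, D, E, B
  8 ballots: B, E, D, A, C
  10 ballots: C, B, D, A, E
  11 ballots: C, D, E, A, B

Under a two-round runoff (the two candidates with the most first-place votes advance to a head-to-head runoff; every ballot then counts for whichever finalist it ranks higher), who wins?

A

Round 1 first-place votes: A 10, B 8, C 21, D 7, E 0. C and A advance.
Runoff: C is ranked above A on 21 ballots, A above C on 25.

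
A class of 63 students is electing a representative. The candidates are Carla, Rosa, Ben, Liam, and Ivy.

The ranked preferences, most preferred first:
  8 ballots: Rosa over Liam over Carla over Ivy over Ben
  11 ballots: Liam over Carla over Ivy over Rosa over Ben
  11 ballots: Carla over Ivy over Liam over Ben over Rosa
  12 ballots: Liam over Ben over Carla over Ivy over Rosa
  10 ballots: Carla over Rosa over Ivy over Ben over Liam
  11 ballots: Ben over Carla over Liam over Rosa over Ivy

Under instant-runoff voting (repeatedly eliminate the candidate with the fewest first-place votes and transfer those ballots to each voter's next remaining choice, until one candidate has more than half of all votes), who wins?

Round 1: Carla 21, Rosa 8, Ben 11, Liam 23, Ivy 0. Ivy eliminated.
Round 2: Carla 21, Rosa 8, Ben 11, Liam 23. Rosa eliminated.
Round 3: Carla 21, Ben 11, Liam 31. Ben eliminated.
Round 4: Carla 32, Liam 31. Carla has a majority (≥32).

Carla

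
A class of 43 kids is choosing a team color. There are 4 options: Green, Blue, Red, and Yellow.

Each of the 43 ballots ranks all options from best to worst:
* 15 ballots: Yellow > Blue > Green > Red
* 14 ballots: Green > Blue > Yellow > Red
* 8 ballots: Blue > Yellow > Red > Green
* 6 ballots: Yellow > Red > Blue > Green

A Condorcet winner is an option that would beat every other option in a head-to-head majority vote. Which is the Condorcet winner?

Blue

Blue vs Green: 29–14
Blue vs Red: 37–6
Blue vs Yellow: 22–21
Blue beats every other option.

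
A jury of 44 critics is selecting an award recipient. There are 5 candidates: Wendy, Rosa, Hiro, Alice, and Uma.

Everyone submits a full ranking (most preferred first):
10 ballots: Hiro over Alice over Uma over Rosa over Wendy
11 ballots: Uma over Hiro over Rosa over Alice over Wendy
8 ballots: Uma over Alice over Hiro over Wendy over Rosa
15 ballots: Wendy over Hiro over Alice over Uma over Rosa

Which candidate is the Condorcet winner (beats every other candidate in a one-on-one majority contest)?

Hiro vs Wendy: 29–15
Hiro vs Rosa: 44–0
Hiro vs Alice: 36–8
Hiro vs Uma: 25–19
Hiro beats every other candidate.

Hiro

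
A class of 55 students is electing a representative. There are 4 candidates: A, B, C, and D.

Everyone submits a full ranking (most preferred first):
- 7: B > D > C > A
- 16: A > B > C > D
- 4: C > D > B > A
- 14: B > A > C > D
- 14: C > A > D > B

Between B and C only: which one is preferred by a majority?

B

B is ranked above C on 37 ballots; C above B on 18.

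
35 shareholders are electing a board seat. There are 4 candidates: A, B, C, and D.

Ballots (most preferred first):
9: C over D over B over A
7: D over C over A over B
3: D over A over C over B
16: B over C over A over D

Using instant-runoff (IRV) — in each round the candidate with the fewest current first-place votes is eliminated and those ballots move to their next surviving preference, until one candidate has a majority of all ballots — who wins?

Round 1: A 0, B 16, C 9, D 10. A eliminated.
Round 2: B 16, C 9, D 10. C eliminated.
Round 3: B 16, D 19. D has a majority (≥18).

D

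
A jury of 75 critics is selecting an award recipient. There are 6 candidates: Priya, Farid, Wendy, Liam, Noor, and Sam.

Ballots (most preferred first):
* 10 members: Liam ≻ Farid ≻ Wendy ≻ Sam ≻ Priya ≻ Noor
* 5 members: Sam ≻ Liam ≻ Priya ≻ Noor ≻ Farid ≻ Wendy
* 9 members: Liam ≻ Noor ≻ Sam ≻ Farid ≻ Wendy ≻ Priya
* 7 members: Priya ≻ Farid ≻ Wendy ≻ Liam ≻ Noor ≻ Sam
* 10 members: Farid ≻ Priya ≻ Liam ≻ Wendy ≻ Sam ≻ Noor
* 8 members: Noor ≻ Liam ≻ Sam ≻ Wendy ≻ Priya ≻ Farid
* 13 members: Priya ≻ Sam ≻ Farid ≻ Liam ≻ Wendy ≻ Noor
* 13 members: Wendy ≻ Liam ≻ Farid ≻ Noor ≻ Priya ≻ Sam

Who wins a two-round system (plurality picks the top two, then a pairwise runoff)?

Liam

Round 1 first-place votes: Priya 20, Farid 10, Wendy 13, Liam 19, Noor 8, Sam 5. Priya and Liam advance.
Runoff: Priya is ranked above Liam on 30 ballots, Liam above Priya on 45.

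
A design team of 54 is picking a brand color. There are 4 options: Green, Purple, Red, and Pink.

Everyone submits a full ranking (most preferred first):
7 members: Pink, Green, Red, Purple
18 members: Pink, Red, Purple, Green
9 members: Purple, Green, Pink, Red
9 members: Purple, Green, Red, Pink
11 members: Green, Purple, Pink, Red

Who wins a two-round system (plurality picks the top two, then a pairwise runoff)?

Purple

Round 1 first-place votes: Green 11, Purple 18, Red 0, Pink 25. Pink and Purple advance.
Runoff: Pink is ranked above Purple on 25 ballots, Purple above Pink on 29.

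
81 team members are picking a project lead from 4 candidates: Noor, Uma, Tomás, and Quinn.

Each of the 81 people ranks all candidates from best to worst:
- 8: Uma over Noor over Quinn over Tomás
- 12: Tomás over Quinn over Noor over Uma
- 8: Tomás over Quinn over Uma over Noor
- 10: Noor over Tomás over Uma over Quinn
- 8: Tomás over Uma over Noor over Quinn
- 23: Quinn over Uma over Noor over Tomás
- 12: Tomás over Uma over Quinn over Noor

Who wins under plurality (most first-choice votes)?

Tomás

First-place votes: Noor 10, Uma 8, Tomás 40, Quinn 23.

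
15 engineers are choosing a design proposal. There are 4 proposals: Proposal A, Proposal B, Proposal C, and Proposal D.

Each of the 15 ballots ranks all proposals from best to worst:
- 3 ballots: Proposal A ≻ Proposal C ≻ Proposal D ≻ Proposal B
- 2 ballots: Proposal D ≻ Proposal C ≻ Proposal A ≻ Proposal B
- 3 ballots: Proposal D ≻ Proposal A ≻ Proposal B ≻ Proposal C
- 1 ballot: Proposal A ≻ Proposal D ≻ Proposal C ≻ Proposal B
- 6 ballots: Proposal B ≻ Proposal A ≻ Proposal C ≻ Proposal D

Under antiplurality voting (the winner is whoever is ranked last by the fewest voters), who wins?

Proposal A

Last-place votes: Proposal A 0, Proposal B 6, Proposal C 3, Proposal D 6.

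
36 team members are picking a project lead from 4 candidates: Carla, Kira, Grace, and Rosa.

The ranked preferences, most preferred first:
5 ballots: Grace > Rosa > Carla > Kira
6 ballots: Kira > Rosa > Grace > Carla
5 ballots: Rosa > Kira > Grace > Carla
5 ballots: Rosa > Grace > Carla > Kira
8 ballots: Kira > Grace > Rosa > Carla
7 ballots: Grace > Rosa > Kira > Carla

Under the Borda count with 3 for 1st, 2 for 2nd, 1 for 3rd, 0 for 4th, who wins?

Carla: 5×1 + 6×0 + 5×0 + 5×1 + 8×0 + 7×0 = 10
Kira: 5×0 + 6×3 + 5×2 + 5×0 + 8×3 + 7×1 = 59
Grace: 5×3 + 6×1 + 5×1 + 5×2 + 8×2 + 7×3 = 73
Rosa: 5×2 + 6×2 + 5×3 + 5×3 + 8×1 + 7×2 = 74

Rosa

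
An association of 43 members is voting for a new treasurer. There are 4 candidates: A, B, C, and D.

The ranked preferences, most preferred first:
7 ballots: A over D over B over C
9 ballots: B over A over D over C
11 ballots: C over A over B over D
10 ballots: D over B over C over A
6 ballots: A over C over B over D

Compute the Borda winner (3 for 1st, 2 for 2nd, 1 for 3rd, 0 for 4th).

A

A: 7×3 + 9×2 + 11×2 + 10×0 + 6×3 = 79
B: 7×1 + 9×3 + 11×1 + 10×2 + 6×1 = 71
C: 7×0 + 9×0 + 11×3 + 10×1 + 6×2 = 55
D: 7×2 + 9×1 + 11×0 + 10×3 + 6×0 = 53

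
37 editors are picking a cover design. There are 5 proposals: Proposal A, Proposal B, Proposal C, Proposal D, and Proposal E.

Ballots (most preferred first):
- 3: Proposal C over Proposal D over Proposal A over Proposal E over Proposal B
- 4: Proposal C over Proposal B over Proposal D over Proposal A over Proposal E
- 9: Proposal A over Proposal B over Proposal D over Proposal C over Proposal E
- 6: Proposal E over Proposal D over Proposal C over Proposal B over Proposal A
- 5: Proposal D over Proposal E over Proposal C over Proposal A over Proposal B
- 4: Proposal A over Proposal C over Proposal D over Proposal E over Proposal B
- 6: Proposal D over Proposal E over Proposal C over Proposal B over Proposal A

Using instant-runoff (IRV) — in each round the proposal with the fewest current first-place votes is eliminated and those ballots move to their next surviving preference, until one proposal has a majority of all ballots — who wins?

Round 1: Proposal A 13, Proposal B 0, Proposal C 7, Proposal D 11, Proposal E 6. Proposal B eliminated.
Round 2: Proposal A 13, Proposal C 7, Proposal D 11, Proposal E 6. Proposal E eliminated.
Round 3: Proposal A 13, Proposal C 7, Proposal D 17. Proposal C eliminated.
Round 4: Proposal A 13, Proposal D 24. Proposal D has a majority (≥19).

Proposal D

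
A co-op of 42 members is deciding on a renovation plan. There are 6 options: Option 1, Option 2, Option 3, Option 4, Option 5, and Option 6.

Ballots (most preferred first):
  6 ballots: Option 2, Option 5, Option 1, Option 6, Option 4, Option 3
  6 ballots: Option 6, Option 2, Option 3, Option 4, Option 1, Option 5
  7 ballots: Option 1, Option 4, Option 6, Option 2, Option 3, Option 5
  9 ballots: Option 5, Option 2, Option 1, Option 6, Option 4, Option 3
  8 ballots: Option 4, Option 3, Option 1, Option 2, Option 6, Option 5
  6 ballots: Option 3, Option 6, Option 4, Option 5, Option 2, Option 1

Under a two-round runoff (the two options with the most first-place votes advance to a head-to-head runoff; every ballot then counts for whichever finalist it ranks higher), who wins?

Round 1 first-place votes: Option 1 7, Option 2 6, Option 3 6, Option 4 8, Option 5 9, Option 6 6. Option 5 and Option 4 advance.
Runoff: Option 5 is ranked above Option 4 on 15 ballots, Option 4 above Option 5 on 27.

Option 4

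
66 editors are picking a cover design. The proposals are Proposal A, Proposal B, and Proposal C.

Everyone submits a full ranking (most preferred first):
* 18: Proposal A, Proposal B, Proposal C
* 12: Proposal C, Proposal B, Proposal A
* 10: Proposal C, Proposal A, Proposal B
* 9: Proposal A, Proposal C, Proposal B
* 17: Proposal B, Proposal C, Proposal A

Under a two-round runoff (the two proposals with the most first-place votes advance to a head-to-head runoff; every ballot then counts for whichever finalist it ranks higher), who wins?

Round 1 first-place votes: Proposal A 27, Proposal B 17, Proposal C 22. Proposal A and Proposal C advance.
Runoff: Proposal A is ranked above Proposal C on 27 ballots, Proposal C above Proposal A on 39.

Proposal C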